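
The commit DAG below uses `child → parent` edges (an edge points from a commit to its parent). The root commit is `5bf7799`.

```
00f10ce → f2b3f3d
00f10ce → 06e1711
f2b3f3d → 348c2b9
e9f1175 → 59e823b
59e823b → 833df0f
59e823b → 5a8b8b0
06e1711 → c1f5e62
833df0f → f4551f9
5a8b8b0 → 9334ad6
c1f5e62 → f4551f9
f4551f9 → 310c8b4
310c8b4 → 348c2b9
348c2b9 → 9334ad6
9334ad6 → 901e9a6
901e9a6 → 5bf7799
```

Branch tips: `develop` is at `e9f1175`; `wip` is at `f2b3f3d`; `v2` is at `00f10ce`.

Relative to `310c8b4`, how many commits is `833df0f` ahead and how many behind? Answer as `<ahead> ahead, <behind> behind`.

2 ahead, 0 behind

Reachable from 833df0f: {310c8b4, 348c2b9, 5bf7799, 833df0f, 901e9a6, 9334ad6, f4551f9}.
Reachable from 310c8b4: {310c8b4, 348c2b9, 5bf7799, 901e9a6, 9334ad6}.
Only in 833df0f's history (ahead): {833df0f, f4551f9} — 2.
Only in 310c8b4's history (behind): {} — 0.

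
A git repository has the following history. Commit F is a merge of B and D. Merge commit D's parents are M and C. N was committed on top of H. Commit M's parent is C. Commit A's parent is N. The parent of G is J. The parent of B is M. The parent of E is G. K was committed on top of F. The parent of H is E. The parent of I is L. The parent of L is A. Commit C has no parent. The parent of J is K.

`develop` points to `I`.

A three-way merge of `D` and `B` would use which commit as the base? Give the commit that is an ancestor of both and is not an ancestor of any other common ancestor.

M

Ancestors of D: {C, D, M}.
Ancestors of B: {B, C, M}.
Common ancestors: {C, M}.
Among these, M is not an ancestor of any other common ancestor — it is the merge base.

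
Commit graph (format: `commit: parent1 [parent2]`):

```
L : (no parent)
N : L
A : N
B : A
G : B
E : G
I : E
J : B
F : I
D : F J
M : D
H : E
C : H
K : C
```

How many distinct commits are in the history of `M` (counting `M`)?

11

Walking parent pointers from M: reachable set = {A, B, D, E, F, G, I, J, L, M, N}.
That is 11 commits.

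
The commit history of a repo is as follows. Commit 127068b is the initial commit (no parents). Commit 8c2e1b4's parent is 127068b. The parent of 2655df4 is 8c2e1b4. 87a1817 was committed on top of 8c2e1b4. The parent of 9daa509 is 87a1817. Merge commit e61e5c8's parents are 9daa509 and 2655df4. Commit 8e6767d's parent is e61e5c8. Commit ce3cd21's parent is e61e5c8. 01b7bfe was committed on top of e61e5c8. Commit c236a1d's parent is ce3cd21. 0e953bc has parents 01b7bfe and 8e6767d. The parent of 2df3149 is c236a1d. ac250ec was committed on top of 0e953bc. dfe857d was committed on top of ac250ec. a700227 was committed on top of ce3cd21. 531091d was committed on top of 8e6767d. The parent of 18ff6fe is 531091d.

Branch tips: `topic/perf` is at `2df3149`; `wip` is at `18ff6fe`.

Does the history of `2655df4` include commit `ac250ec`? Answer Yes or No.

Ancestors of 2655df4: {127068b, 2655df4, 8c2e1b4}.
ac250ec is not in that set, so it is not an ancestor of 2655df4.

No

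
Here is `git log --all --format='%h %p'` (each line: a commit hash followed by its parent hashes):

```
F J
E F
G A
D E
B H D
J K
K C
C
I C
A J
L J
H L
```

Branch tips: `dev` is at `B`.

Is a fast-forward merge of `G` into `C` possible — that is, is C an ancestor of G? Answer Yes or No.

A fast-forward from C to G is possible iff C is an ancestor of G.
Ancestors of G: {A, C, G, J, K}.
C is among them, so fast-forward is possible.

Yes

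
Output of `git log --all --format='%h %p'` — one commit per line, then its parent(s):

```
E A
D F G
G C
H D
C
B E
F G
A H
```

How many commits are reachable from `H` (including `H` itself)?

Walking parent pointers from H: reachable set = {C, D, F, G, H}.
That is 5 commits.

5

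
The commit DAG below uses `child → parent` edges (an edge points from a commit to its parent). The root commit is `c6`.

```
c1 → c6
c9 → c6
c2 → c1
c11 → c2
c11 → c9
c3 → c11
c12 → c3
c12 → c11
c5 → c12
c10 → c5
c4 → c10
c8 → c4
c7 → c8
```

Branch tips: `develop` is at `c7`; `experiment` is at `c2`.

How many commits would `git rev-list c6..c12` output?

Reachable from c12: {c1, c11, c12, c2, c3, c6, c9}.
Reachable from c6: {c6}.
In c12's history but not c6's: {c1, c11, c12, c2, c3, c9} — 6 commits.

6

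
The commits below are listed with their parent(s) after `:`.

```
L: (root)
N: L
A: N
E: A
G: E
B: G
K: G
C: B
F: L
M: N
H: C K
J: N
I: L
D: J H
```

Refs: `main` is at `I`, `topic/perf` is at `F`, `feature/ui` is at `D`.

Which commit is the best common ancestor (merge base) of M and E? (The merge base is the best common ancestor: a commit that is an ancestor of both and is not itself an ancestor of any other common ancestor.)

N

Ancestors of M: {L, M, N}.
Ancestors of E: {A, E, L, N}.
Common ancestors: {L, N}.
Among these, N is not an ancestor of any other common ancestor — it is the merge base.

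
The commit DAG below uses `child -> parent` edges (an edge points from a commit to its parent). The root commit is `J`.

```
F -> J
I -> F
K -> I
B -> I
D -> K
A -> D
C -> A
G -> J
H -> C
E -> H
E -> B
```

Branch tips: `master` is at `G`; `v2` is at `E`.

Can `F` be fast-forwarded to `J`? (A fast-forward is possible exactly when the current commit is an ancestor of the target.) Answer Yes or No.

A fast-forward from F to J is possible iff F is an ancestor of J.
Ancestors of J: {J}.
F is not among them, so fast-forward is not possible.

No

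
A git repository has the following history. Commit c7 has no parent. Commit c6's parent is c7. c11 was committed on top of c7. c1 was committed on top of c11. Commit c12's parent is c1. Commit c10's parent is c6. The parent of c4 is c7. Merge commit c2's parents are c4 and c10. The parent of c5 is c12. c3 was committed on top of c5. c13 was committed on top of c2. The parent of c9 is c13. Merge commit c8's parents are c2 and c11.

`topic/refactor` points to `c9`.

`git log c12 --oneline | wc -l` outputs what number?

4

Walking parent pointers from c12: reachable set = {c1, c11, c12, c7}.
That is 4 commits.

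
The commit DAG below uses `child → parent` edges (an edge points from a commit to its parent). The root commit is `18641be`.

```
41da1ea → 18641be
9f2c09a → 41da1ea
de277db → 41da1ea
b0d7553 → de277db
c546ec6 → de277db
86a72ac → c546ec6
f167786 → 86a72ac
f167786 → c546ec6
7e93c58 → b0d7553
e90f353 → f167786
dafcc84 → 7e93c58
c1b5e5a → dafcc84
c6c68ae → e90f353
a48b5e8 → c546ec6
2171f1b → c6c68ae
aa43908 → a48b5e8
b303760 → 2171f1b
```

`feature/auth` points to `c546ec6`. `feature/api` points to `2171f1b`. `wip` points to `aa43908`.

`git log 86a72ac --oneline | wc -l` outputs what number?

5

Walking parent pointers from 86a72ac: reachable set = {18641be, 41da1ea, 86a72ac, c546ec6, de277db}.
That is 5 commits.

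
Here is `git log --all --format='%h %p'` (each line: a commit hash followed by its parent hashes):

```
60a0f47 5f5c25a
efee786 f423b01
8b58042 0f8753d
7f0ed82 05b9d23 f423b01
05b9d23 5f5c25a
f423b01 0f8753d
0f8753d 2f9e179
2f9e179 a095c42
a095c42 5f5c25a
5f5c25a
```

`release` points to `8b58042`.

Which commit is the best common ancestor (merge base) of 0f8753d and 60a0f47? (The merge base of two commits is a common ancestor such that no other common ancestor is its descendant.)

5f5c25a

Ancestors of 0f8753d: {0f8753d, 2f9e179, 5f5c25a, a095c42}.
Ancestors of 60a0f47: {5f5c25a, 60a0f47}.
Common ancestors: {5f5c25a}.
The only common ancestor is 5f5c25a, so it is the merge base.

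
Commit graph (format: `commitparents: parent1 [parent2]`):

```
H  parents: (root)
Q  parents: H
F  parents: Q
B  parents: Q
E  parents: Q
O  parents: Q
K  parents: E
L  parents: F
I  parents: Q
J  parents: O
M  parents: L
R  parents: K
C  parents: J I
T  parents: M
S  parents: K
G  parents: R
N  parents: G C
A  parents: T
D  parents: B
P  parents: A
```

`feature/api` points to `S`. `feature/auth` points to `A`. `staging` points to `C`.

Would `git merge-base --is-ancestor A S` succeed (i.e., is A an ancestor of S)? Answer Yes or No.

Ancestors of S: {E, H, K, Q, S}.
A is not in that set, so it is not an ancestor of S.

No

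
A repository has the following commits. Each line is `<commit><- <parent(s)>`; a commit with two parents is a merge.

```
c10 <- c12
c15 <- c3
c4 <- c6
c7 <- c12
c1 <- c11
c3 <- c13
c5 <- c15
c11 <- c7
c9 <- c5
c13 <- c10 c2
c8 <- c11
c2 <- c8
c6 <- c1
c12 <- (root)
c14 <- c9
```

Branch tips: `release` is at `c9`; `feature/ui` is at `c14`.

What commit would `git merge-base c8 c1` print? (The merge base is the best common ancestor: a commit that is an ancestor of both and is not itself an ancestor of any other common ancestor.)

Ancestors of c8: {c11, c12, c7, c8}.
Ancestors of c1: {c1, c11, c12, c7}.
Common ancestors: {c11, c12, c7}.
Among these, c11 is not an ancestor of any other common ancestor — it is the merge base.

c11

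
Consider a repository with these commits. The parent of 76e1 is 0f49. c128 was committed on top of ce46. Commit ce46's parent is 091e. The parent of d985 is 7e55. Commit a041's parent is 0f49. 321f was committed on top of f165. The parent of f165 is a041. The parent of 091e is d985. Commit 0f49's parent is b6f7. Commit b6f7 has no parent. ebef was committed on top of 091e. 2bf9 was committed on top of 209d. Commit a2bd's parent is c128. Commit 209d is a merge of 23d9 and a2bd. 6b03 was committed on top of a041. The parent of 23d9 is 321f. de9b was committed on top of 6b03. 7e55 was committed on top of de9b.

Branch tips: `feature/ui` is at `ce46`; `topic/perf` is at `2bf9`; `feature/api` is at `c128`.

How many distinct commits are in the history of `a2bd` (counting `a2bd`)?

11

Walking parent pointers from a2bd: reachable set = {091e, 0f49, 6b03, 7e55, a041, a2bd, b6f7, c128, ce46, d985, de9b}.
That is 11 commits.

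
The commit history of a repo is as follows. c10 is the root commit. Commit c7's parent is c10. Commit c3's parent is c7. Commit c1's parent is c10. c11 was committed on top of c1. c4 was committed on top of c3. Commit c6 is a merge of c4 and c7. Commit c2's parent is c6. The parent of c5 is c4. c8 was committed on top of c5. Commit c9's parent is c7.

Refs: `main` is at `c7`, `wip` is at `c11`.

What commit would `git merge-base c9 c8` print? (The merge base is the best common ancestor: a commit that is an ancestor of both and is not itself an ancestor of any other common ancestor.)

c7

Ancestors of c9: {c10, c7, c9}.
Ancestors of c8: {c10, c3, c4, c5, c7, c8}.
Common ancestors: {c10, c7}.
Among these, c7 is not an ancestor of any other common ancestor — it is the merge base.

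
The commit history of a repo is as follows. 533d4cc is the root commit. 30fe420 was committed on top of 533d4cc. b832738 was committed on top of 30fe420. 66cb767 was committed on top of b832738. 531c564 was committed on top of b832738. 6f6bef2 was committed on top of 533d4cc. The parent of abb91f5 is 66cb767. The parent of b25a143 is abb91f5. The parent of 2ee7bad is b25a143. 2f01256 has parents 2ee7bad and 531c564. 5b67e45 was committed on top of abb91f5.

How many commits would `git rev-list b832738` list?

Walking parent pointers from b832738: reachable set = {30fe420, 533d4cc, b832738}.
That is 3 commits.

3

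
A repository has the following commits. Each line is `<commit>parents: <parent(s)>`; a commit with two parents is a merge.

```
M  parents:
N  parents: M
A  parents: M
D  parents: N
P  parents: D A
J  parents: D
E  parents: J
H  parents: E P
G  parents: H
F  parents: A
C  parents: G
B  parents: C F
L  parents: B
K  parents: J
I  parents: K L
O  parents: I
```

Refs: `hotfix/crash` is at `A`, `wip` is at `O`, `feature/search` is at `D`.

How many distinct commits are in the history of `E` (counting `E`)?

5

Walking parent pointers from E: reachable set = {D, E, J, M, N}.
That is 5 commits.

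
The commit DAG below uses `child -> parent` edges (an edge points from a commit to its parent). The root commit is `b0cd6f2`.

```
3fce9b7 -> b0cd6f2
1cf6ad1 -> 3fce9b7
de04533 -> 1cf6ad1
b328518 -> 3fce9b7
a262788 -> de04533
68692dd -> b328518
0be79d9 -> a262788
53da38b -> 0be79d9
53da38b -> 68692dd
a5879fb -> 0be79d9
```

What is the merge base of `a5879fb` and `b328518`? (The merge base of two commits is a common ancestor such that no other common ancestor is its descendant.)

Ancestors of a5879fb: {0be79d9, 1cf6ad1, 3fce9b7, a262788, a5879fb, b0cd6f2, de04533}.
Ancestors of b328518: {3fce9b7, b0cd6f2, b328518}.
Common ancestors: {3fce9b7, b0cd6f2}.
Among these, 3fce9b7 is not an ancestor of any other common ancestor — it is the merge base.

3fce9b7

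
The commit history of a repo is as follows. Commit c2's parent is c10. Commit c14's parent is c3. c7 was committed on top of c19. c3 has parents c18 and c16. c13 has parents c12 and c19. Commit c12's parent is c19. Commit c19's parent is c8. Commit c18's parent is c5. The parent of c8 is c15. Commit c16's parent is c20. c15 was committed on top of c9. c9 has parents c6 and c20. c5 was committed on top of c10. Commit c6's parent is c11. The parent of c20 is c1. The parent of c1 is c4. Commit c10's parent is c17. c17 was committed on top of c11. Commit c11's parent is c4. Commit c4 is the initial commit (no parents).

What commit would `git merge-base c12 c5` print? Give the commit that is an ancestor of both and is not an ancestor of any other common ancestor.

c11

Ancestors of c12: {c1, c11, c12, c15, c19, c20, c4, c6, c8, c9}.
Ancestors of c5: {c10, c11, c17, c4, c5}.
Common ancestors: {c11, c4}.
Among these, c11 is not an ancestor of any other common ancestor — it is the merge base.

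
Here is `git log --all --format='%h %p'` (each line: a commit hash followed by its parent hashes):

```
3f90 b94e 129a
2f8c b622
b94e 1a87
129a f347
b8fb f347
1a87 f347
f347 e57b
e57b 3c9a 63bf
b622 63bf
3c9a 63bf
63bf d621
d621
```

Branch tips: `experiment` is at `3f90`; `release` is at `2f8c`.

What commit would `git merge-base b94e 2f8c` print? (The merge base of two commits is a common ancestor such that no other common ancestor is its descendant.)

Ancestors of b94e: {1a87, 3c9a, 63bf, b94e, d621, e57b, f347}.
Ancestors of 2f8c: {2f8c, 63bf, b622, d621}.
Common ancestors: {63bf, d621}.
Among these, 63bf is not an ancestor of any other common ancestor — it is the merge base.

63bf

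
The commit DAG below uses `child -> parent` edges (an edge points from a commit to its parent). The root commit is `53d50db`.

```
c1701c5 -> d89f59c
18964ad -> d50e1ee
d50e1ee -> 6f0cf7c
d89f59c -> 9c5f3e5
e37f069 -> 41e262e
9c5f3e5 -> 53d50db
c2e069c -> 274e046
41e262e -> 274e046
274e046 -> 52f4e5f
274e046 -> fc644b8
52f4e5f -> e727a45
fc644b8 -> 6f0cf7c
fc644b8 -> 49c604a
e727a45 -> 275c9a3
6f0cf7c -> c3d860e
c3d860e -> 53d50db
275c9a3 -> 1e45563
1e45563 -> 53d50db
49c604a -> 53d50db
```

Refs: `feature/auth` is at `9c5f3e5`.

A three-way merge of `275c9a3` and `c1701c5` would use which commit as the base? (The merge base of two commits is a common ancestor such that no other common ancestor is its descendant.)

53d50db

Ancestors of 275c9a3: {1e45563, 275c9a3, 53d50db}.
Ancestors of c1701c5: {53d50db, 9c5f3e5, c1701c5, d89f59c}.
Common ancestors: {53d50db}.
The only common ancestor is 53d50db, so it is the merge base.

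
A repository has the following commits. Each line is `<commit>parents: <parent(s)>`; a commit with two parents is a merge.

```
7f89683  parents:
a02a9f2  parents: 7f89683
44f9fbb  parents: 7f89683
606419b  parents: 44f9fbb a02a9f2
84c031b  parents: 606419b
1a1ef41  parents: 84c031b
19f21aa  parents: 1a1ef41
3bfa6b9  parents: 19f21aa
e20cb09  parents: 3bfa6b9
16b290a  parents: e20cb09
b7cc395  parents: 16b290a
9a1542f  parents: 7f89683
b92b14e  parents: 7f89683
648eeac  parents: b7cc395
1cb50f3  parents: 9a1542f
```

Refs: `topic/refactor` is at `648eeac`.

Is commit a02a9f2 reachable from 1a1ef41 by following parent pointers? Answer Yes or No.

Ancestors of 1a1ef41 (commits reachable by following parents): {1a1ef41, 44f9fbb, 606419b, 7f89683, 84c031b, a02a9f2}.
a02a9f2 is in that set, so it is an ancestor of 1a1ef41.

Yes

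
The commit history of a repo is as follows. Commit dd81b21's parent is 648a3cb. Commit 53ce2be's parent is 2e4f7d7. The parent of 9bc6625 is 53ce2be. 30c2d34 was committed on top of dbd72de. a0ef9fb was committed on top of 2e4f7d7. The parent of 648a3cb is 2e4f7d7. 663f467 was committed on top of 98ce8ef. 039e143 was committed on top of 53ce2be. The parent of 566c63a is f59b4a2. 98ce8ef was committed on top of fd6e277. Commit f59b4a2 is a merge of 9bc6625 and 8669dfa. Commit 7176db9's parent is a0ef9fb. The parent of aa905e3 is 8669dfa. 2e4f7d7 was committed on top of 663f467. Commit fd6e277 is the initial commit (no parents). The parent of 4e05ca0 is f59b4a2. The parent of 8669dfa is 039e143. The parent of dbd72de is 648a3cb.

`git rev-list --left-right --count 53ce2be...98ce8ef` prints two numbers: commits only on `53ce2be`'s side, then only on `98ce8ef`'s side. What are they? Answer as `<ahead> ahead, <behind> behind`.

3 ahead, 0 behind

Reachable from 53ce2be: {2e4f7d7, 53ce2be, 663f467, 98ce8ef, fd6e277}.
Reachable from 98ce8ef: {98ce8ef, fd6e277}.
Only in 53ce2be's history (ahead): {2e4f7d7, 53ce2be, 663f467} — 3.
Only in 98ce8ef's history (behind): {} — 0.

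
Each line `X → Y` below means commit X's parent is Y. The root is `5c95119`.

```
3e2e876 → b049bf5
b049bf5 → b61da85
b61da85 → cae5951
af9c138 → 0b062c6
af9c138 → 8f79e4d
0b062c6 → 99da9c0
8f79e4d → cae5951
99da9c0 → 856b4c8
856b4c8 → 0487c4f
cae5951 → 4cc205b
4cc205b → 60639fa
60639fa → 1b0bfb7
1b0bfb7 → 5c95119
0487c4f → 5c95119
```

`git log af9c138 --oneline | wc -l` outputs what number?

Walking parent pointers from af9c138: reachable set = {0487c4f, 0b062c6, 1b0bfb7, 4cc205b, 5c95119, 60639fa, 856b4c8, 8f79e4d, 99da9c0, af9c138, cae5951}.
That is 11 commits.

11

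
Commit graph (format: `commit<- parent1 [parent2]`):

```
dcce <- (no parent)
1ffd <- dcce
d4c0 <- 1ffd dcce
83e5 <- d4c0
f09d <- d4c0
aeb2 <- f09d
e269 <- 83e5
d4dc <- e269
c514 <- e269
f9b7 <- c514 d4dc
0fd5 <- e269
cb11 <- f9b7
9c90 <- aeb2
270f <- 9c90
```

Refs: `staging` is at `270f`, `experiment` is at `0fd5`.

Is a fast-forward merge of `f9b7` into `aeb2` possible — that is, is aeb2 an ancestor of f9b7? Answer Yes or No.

No

A fast-forward from aeb2 to f9b7 is possible iff aeb2 is an ancestor of f9b7.
Ancestors of f9b7: {1ffd, 83e5, c514, d4c0, d4dc, dcce, e269, f9b7}.
aeb2 is not among them, so fast-forward is not possible.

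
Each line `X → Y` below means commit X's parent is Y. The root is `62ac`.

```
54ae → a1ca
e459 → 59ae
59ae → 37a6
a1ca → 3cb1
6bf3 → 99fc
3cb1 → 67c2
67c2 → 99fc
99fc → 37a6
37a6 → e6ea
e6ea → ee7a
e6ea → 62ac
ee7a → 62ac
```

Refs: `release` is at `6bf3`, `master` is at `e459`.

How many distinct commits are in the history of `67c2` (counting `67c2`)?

6

Walking parent pointers from 67c2: reachable set = {37a6, 62ac, 67c2, 99fc, e6ea, ee7a}.
That is 6 commits.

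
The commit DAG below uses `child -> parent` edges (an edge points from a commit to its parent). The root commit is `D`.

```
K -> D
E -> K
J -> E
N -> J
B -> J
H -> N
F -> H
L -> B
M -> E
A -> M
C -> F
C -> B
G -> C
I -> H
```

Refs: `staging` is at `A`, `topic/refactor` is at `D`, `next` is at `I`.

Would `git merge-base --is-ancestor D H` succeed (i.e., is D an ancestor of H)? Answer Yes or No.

Yes

Ancestors of H (commits reachable by following parents): {D, E, H, J, K, N}.
D is in that set, so it is an ancestor of H.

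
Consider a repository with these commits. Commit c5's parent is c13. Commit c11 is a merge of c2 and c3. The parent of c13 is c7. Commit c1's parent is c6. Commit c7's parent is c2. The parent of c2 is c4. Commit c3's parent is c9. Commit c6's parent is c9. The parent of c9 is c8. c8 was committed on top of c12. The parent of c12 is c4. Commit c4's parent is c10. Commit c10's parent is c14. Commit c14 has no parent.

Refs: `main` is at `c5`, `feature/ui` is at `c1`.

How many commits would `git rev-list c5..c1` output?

5

Reachable from c1: {c1, c10, c12, c14, c4, c6, c8, c9}.
Reachable from c5: {c10, c13, c14, c2, c4, c5, c7}.
In c1's history but not c5's: {c1, c12, c6, c8, c9} — 5 commits.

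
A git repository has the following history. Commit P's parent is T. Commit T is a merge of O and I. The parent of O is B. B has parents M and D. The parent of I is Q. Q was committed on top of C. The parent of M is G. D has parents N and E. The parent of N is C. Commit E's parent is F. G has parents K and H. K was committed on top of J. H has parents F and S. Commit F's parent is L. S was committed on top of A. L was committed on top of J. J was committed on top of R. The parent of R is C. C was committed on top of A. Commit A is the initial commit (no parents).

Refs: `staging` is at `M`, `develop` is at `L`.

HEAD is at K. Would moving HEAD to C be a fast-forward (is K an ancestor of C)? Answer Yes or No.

A fast-forward from K to C is possible iff K is an ancestor of C.
Ancestors of C: {A, C}.
K is not among them, so fast-forward is not possible.

No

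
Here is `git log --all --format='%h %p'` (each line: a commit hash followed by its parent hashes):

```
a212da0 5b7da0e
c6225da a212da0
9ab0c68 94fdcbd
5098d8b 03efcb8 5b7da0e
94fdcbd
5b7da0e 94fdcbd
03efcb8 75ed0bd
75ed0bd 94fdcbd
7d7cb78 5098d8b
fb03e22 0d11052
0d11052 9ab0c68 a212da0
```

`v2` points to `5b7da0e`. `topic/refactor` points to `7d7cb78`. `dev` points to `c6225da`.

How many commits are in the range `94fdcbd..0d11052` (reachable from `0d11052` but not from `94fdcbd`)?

4

Reachable from 0d11052: {0d11052, 5b7da0e, 94fdcbd, 9ab0c68, a212da0}.
Reachable from 94fdcbd: {94fdcbd}.
In 0d11052's history but not 94fdcbd's: {0d11052, 5b7da0e, 9ab0c68, a212da0} — 4 commits.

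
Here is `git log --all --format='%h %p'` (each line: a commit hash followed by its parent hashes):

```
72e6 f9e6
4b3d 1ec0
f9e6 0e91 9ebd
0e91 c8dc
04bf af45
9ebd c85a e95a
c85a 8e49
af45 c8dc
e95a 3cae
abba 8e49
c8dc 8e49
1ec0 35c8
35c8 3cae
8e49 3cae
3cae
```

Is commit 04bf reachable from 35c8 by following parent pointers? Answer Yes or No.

Ancestors of 35c8: {35c8, 3cae}.
04bf is not in that set, so it is not an ancestor of 35c8.

No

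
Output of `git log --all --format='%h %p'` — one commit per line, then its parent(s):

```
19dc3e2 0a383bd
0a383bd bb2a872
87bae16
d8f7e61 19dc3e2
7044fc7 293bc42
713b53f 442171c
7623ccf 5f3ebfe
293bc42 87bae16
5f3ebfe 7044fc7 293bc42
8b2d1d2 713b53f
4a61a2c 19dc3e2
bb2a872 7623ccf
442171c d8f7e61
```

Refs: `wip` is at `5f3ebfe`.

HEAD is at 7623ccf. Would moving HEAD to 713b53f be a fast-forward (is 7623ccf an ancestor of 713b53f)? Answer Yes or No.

A fast-forward from 7623ccf to 713b53f is possible iff 7623ccf is an ancestor of 713b53f.
Ancestors of 713b53f: {0a383bd, 19dc3e2, 293bc42, 442171c, 5f3ebfe, 7044fc7, 713b53f, 7623ccf, 87bae16, bb2a872, d8f7e61}.
7623ccf is among them, so fast-forward is possible.

Yes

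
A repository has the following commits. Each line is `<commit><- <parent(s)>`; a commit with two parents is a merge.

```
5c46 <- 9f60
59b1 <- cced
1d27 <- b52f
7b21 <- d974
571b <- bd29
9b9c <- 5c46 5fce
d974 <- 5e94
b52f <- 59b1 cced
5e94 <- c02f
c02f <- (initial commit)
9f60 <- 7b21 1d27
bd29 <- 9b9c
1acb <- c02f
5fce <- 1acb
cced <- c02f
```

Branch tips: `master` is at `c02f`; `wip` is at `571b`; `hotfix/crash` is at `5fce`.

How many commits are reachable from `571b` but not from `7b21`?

Reachable from 571b: {1acb, 1d27, 571b, 59b1, 5c46, 5e94, 5fce, 7b21, 9b9c, 9f60, b52f, bd29, c02f, cced, d974}.
Reachable from 7b21: {5e94, 7b21, c02f, d974}.
In 571b's history but not 7b21's: {1acb, 1d27, 571b, 59b1, 5c46, 5fce, 9b9c, 9f60, b52f, bd29, cced} — 11 commits.

11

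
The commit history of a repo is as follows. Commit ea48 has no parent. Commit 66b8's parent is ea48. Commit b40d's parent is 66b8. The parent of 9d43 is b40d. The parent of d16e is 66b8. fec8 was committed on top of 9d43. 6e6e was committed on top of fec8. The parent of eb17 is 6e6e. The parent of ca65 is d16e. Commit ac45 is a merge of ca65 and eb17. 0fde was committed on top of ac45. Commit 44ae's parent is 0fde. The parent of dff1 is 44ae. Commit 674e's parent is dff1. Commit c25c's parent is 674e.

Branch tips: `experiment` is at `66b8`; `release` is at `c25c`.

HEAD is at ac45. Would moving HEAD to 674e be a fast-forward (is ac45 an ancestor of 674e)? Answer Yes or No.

Yes

A fast-forward from ac45 to 674e is possible iff ac45 is an ancestor of 674e.
Ancestors of 674e: {0fde, 44ae, 66b8, 674e, 6e6e, 9d43, ac45, b40d, ca65, d16e, dff1, ea48, eb17, fec8}.
ac45 is among them, so fast-forward is possible.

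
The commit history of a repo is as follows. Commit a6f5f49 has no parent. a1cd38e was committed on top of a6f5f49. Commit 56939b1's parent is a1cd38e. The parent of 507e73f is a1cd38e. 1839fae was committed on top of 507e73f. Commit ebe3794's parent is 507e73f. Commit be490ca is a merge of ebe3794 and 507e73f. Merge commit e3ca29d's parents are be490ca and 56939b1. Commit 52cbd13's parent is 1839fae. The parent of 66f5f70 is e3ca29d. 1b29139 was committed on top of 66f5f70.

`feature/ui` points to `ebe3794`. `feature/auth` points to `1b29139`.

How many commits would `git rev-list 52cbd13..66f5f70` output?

5

Reachable from 66f5f70: {507e73f, 56939b1, 66f5f70, a1cd38e, a6f5f49, be490ca, e3ca29d, ebe3794}.
Reachable from 52cbd13: {1839fae, 507e73f, 52cbd13, a1cd38e, a6f5f49}.
In 66f5f70's history but not 52cbd13's: {56939b1, 66f5f70, be490ca, e3ca29d, ebe3794} — 5 commits.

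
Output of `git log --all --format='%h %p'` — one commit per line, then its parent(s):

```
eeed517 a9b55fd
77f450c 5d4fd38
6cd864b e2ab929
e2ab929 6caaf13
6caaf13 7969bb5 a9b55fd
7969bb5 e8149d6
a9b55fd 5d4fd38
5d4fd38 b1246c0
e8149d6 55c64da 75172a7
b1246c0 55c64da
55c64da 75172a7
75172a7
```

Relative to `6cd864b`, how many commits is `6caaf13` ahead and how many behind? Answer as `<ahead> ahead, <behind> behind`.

0 ahead, 2 behind

Reachable from 6caaf13: {55c64da, 5d4fd38, 6caaf13, 75172a7, 7969bb5, a9b55fd, b1246c0, e8149d6}.
Reachable from 6cd864b: {55c64da, 5d4fd38, 6caaf13, 6cd864b, 75172a7, 7969bb5, a9b55fd, b1246c0, e2ab929, e8149d6}.
Only in 6caaf13's history (ahead): {} — 0.
Only in 6cd864b's history (behind): {6cd864b, e2ab929} — 2.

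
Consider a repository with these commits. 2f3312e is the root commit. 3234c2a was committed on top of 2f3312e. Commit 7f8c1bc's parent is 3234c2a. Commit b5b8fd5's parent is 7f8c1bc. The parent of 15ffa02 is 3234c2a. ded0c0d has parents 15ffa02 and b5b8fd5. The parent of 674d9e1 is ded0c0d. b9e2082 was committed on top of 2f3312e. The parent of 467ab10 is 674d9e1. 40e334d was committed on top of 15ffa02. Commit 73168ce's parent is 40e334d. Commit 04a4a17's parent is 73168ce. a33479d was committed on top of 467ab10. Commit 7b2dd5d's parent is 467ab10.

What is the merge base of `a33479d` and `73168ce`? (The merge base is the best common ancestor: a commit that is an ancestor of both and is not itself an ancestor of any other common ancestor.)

15ffa02

Ancestors of a33479d: {15ffa02, 2f3312e, 3234c2a, 467ab10, 674d9e1, 7f8c1bc, a33479d, b5b8fd5, ded0c0d}.
Ancestors of 73168ce: {15ffa02, 2f3312e, 3234c2a, 40e334d, 73168ce}.
Common ancestors: {15ffa02, 2f3312e, 3234c2a}.
Among these, 15ffa02 is not an ancestor of any other common ancestor — it is the merge base.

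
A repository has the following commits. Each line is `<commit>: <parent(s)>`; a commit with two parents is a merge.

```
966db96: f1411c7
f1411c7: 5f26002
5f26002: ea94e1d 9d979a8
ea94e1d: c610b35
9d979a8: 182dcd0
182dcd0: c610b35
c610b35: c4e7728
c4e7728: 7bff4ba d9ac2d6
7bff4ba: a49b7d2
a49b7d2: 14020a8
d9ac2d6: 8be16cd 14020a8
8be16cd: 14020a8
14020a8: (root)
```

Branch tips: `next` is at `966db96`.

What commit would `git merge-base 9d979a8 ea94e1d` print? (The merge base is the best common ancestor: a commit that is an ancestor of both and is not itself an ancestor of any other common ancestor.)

c610b35

Ancestors of 9d979a8: {14020a8, 182dcd0, 7bff4ba, 8be16cd, 9d979a8, a49b7d2, c4e7728, c610b35, d9ac2d6}.
Ancestors of ea94e1d: {14020a8, 7bff4ba, 8be16cd, a49b7d2, c4e7728, c610b35, d9ac2d6, ea94e1d}.
Common ancestors: {14020a8, 7bff4ba, 8be16cd, a49b7d2, c4e7728, c610b35, d9ac2d6}.
Among these, c610b35 is not an ancestor of any other common ancestor — it is the merge base.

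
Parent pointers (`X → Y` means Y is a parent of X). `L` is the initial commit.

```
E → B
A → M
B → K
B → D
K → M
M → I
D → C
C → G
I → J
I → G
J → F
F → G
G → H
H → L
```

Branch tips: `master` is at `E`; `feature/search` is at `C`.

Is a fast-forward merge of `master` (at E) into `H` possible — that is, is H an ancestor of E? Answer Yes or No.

Yes

A fast-forward from H to E is possible iff H is an ancestor of E.
Ancestors of E: {B, C, D, E, F, G, H, I, J, K, L, M}.
H is among them, so fast-forward is possible.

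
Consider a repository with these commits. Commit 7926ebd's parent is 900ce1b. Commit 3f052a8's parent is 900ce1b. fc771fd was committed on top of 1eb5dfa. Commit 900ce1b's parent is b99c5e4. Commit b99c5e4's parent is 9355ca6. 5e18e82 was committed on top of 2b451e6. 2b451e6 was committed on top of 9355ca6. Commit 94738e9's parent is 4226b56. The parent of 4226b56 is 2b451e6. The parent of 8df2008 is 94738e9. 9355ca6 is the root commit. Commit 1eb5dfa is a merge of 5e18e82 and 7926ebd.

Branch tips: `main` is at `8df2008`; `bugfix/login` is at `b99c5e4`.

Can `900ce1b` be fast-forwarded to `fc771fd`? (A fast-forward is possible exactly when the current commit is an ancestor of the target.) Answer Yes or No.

A fast-forward from 900ce1b to fc771fd is possible iff 900ce1b is an ancestor of fc771fd.
Ancestors of fc771fd: {1eb5dfa, 2b451e6, 5e18e82, 7926ebd, 900ce1b, 9355ca6, b99c5e4, fc771fd}.
900ce1b is among them, so fast-forward is possible.

Yes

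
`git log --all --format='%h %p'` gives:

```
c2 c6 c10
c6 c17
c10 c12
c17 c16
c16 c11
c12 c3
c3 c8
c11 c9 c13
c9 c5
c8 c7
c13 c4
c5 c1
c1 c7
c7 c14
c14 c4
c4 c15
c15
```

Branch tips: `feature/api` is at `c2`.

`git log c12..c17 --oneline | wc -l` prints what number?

Reachable from c17: {c1, c11, c13, c14, c15, c16, c17, c4, c5, c7, c9}.
Reachable from c12: {c12, c14, c15, c3, c4, c7, c8}.
In c17's history but not c12's: {c1, c11, c13, c16, c17, c5, c9} — 7 commits.

7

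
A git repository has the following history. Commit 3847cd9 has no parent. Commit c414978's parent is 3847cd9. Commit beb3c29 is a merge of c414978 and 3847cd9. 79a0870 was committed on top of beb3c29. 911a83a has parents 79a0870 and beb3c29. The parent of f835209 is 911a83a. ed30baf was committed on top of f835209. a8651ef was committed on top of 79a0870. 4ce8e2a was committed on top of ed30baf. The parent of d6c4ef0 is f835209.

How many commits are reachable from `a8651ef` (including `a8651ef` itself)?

Walking parent pointers from a8651ef: reachable set = {3847cd9, 79a0870, a8651ef, beb3c29, c414978}.
That is 5 commits.

5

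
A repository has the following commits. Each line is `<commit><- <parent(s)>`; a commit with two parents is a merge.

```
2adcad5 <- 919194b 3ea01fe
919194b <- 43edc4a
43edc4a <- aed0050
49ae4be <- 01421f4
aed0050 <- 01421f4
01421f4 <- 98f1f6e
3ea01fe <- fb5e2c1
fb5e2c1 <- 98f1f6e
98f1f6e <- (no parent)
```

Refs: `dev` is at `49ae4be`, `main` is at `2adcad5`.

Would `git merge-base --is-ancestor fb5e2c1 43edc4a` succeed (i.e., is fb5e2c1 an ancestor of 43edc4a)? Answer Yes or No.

No

Ancestors of 43edc4a: {01421f4, 43edc4a, 98f1f6e, aed0050}.
fb5e2c1 is not in that set, so it is not an ancestor of 43edc4a.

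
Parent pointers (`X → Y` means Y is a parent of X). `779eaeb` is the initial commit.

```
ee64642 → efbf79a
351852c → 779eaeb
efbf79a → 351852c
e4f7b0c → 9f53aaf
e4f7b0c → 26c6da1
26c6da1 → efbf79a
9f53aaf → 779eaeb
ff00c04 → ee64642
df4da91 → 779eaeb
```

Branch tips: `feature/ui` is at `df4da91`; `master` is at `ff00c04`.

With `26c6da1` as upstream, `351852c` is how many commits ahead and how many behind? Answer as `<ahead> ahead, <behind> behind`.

0 ahead, 2 behind

Reachable from 351852c: {351852c, 779eaeb}.
Reachable from 26c6da1: {26c6da1, 351852c, 779eaeb, efbf79a}.
Only in 351852c's history (ahead): {} — 0.
Only in 26c6da1's history (behind): {26c6da1, efbf79a} — 2.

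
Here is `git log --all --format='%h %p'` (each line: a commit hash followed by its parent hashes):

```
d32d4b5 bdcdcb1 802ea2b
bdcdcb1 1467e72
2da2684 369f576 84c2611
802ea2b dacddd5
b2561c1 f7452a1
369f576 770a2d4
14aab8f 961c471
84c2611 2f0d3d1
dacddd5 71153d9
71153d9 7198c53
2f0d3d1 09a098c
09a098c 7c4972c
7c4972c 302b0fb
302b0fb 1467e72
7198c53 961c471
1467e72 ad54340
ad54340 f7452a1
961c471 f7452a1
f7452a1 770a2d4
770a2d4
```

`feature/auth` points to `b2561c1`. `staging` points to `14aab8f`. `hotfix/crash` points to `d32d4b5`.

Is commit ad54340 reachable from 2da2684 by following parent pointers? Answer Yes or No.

Yes

Ancestors of 2da2684 (commits reachable by following parents): {09a098c, 1467e72, 2da2684, 2f0d3d1, 302b0fb, 369f576, 770a2d4, 7c4972c, 84c2611, ad54340, f7452a1}.
ad54340 is in that set, so it is an ancestor of 2da2684.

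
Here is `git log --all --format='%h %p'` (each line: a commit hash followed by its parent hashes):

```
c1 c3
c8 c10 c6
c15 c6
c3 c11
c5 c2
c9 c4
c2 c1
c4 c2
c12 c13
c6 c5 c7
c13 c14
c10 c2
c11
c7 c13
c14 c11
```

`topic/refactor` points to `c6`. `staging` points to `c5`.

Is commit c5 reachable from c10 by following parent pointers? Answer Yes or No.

Ancestors of c10: {c1, c10, c11, c2, c3}.
c5 is not in that set, so it is not an ancestor of c10.

No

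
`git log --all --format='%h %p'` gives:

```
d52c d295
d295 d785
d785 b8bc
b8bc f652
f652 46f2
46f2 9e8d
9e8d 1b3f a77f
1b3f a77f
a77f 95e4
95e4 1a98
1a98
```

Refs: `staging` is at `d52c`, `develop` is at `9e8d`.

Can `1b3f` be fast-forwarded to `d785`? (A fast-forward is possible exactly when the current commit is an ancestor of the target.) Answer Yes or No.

A fast-forward from 1b3f to d785 is possible iff 1b3f is an ancestor of d785.
Ancestors of d785: {1a98, 1b3f, 46f2, 95e4, 9e8d, a77f, b8bc, d785, f652}.
1b3f is among them, so fast-forward is possible.

Yes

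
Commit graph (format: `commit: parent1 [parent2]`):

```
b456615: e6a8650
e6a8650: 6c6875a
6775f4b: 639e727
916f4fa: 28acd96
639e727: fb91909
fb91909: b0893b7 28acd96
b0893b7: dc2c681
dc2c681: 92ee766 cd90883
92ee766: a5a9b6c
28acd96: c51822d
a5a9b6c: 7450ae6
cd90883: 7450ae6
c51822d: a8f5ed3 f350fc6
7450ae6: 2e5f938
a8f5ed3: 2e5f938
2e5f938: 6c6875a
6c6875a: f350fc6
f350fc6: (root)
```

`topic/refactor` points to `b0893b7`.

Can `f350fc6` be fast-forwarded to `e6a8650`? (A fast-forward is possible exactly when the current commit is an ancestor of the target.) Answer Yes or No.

Yes

A fast-forward from f350fc6 to e6a8650 is possible iff f350fc6 is an ancestor of e6a8650.
Ancestors of e6a8650: {6c6875a, e6a8650, f350fc6}.
f350fc6 is among them, so fast-forward is possible.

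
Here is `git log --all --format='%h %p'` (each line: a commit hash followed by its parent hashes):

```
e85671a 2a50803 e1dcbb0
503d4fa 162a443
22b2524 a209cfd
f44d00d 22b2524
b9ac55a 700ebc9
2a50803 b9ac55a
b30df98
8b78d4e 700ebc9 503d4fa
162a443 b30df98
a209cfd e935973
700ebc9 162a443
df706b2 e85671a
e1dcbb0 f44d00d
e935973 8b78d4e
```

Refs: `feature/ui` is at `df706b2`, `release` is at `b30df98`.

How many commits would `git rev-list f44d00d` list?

Walking parent pointers from f44d00d: reachable set = {162a443, 22b2524, 503d4fa, 700ebc9, 8b78d4e, a209cfd, b30df98, e935973, f44d00d}.
That is 9 commits.

9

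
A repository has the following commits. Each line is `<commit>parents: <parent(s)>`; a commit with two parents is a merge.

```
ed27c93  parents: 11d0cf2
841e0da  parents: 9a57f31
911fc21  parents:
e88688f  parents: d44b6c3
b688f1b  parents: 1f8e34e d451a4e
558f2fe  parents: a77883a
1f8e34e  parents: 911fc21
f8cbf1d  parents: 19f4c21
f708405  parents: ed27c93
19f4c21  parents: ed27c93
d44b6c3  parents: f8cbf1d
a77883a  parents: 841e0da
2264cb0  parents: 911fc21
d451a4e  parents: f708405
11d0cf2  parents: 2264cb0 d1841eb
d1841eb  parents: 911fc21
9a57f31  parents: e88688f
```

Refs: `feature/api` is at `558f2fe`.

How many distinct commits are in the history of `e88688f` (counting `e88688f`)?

Walking parent pointers from e88688f: reachable set = {11d0cf2, 19f4c21, 2264cb0, 911fc21, d1841eb, d44b6c3, e88688f, ed27c93, f8cbf1d}.
That is 9 commits.

9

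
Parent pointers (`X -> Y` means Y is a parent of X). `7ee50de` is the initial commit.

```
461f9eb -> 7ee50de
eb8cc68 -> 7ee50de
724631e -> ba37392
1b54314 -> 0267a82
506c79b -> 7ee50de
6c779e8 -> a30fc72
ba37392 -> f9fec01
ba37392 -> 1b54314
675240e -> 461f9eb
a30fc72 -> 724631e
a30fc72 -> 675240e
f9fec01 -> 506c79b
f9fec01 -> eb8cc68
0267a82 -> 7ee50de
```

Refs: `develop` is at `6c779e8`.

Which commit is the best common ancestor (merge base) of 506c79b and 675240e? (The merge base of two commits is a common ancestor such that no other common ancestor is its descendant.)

7ee50de

Ancestors of 506c79b: {506c79b, 7ee50de}.
Ancestors of 675240e: {461f9eb, 675240e, 7ee50de}.
Common ancestors: {7ee50de}.
The only common ancestor is 7ee50de, so it is the merge base.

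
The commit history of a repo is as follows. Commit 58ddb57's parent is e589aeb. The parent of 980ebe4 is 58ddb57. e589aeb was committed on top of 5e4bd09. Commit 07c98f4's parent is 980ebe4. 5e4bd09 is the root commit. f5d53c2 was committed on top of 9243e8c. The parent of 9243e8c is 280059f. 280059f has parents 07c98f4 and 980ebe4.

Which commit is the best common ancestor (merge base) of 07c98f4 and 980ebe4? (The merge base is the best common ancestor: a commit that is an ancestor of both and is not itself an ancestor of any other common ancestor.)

980ebe4

Ancestors of 07c98f4: {07c98f4, 58ddb57, 5e4bd09, 980ebe4, e589aeb}.
Ancestors of 980ebe4: {58ddb57, 5e4bd09, 980ebe4, e589aeb}.
Common ancestors: {58ddb57, 5e4bd09, 980ebe4, e589aeb}.
Among these, 980ebe4 is not an ancestor of any other common ancestor — it is the merge base.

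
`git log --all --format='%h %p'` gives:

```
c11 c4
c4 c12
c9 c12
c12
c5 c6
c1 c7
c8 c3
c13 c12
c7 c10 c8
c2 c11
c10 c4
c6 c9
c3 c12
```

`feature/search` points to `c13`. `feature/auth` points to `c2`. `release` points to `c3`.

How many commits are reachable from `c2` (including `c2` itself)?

4

Walking parent pointers from c2: reachable set = {c11, c12, c2, c4}.
That is 4 commits.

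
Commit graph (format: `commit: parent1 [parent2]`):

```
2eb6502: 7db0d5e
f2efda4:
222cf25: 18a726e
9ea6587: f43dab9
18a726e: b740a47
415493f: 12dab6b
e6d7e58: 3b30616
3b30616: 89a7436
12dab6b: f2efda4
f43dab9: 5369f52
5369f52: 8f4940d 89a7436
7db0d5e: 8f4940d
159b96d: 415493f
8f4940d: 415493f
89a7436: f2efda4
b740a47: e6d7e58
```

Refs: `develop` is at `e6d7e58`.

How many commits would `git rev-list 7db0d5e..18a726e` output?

5

Reachable from 18a726e: {18a726e, 3b30616, 89a7436, b740a47, e6d7e58, f2efda4}.
Reachable from 7db0d5e: {12dab6b, 415493f, 7db0d5e, 8f4940d, f2efda4}.
In 18a726e's history but not 7db0d5e's: {18a726e, 3b30616, 89a7436, b740a47, e6d7e58} — 5 commits.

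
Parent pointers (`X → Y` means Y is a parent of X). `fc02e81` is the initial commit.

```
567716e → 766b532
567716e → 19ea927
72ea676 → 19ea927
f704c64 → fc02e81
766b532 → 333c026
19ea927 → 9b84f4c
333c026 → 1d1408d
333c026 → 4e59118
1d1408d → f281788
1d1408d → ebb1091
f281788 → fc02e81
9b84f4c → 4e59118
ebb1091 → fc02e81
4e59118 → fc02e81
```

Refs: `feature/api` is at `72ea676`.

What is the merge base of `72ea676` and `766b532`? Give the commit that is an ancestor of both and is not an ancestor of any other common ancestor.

Ancestors of 72ea676: {19ea927, 4e59118, 72ea676, 9b84f4c, fc02e81}.
Ancestors of 766b532: {1d1408d, 333c026, 4e59118, 766b532, ebb1091, f281788, fc02e81}.
Common ancestors: {4e59118, fc02e81}.
Among these, 4e59118 is not an ancestor of any other common ancestor — it is the merge base.

4e59118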